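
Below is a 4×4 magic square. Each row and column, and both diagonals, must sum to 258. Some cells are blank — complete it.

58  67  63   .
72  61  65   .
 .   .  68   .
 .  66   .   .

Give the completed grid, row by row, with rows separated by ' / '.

58 67 63 70 / 72 61 65 60 / 69 64 68 57 / 59 66 62 71

Row 1 needs 258; the known cells sum to 188, so (1,4) = 70.
From row 2, 258 − (72 + 61 + 65) gives (2,4) = 60.
The remaining cell in column 2 is (3,2) = 258 − 194 = 64.
Using column 3: 63 + 65 + 68 + ? → (4,3) = 258 − 196 = 62.
Main diagonal: 58 + 61 + 68 + ? = 258, so (4,4) = 71.
Using anti-diagonal: 70 + 65 + 64 + ? → (4,1) = 258 − 199 = 59.
From column 1, 258 − (58 + 72 + 59) gives (3,1) = 69.
Column 4 needs 258; the known cells sum to 201, so (3,4) = 57.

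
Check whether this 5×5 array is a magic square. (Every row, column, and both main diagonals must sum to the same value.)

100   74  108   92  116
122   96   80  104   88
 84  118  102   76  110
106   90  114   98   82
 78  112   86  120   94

Yes

Row 1: 100 + 74 + 108 + 92 + 116 = 490.
Row 2: 122 + 96 + 80 + 104 + 88 = 490.
Row 3: 84 + 118 + 102 + 76 + 110 = 490.
Row 4: 106 + 90 + 114 + 98 + 82 = 490.
Row 5: 78 + 112 + 86 + 120 + 94 = 490.
Column 1: 100 + 122 + 84 + 106 + 78 = 490.
Column 2: 74 + 96 + 118 + 90 + 112 = 490.
Column 3: 108 + 80 + 102 + 114 + 86 = 490.
Column 4: 92 + 104 + 76 + 98 + 120 = 490.
Column 5: 116 + 88 + 110 + 82 + 94 = 490.
Main diagonal: 100 + 96 + 102 + 98 + 94 = 490.
Anti-diagonal: 116 + 104 + 102 + 90 + 78 = 490.
All lines sum to 490.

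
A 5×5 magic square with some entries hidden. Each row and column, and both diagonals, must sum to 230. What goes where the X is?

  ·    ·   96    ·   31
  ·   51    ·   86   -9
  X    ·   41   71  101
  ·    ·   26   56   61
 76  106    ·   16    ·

6

Column 4 needs 230; the known cells sum to 229, so (1,4) = 1.
From column 5, 230 − (31 + (-9) + 101 + 61) gives (5,5) = 46.
Main diagonal needs 230; the known cells sum to 194, so (1,1) = 36.
The remaining cell in anti-diagonal is (4,2) = 230 − 234 = -4.
Row 1: 36 + 96 + 1 + 31 + ? = 230, so (1,2) = 66.
Row 4: -4 + 26 + 56 + 61 + ? = 230, so (4,1) = 91.
The remaining cell in row 5 is (5,3) = 230 − 244 = -14.
Column 2 needs 230; the known cells sum to 219, so (3,2) = 11.
Using column 3: 96 + 41 + 26 + (-14) + ? → (2,3) = 230 − 149 = 81.
Row 2: 51 + 81 + 86 + (-9) + ? = 230, so (2,1) = 21.
The remaining cell in row 3 is (3,1) = 230 − 224 = 6.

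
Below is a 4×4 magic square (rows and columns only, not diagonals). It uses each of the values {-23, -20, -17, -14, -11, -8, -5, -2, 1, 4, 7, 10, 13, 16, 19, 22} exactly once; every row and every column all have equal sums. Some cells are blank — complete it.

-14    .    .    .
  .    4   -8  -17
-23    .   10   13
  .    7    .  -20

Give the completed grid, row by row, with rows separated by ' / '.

The 16 entries sum to -8, so each line sums to -8/4 = -2.
The remaining cell in row 2 is (2,1) = -2 − (-21) = 19.
Row 3 must total -2; the given cells sum to 0, so (3,2) = -2.
The remaining cell in column 1 is (4,1) = -2 − (-18) = 16.
The remaining cell in column 2 is (1,2) = -2 − 9 = -11.
Column 4 needs -2; the known cells sum to -24, so (1,4) = 22.
Row 1 needs -2; the known cells sum to -3, so (1,3) = 1.
Row 4: 16 + 7 + (-20) + ? = -2, so (4,3) = -5.

-14 -11 1 22 / 19 4 -8 -17 / -23 -2 10 13 / 16 7 -5 -20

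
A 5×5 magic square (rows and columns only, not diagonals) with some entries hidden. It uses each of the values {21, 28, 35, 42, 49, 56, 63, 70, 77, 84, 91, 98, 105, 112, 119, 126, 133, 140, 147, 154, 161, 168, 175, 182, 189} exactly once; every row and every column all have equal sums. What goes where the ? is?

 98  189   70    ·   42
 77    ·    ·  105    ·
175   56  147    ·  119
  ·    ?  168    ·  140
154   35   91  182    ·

The 25 entries sum to 2625, so each line sums to 2625/5 = 525.
The remaining cell in row 1 is (1,4) = 525 − 399 = 126.
Row 3: 175 + 56 + 147 + 119 + ? = 525, so (3,4) = 28.
Row 5: 154 + 35 + 91 + 182 + ? = 525, so (5,5) = 63.
Column 1: 98 + 77 + 175 + 154 + ? = 525, so (4,1) = 21.
Using column 3: 70 + 147 + 168 + 91 + ? → (2,3) = 525 − 476 = 49.
Column 4: 126 + 105 + 28 + 182 + ? = 525, so (4,4) = 84.
Using column 5: 42 + 119 + 140 + 63 + ? → (2,5) = 525 − 364 = 161.
Row 2: 77 + 49 + 105 + 161 + ? = 525, so (2,2) = 133.
From row 4, 525 − (21 + 168 + 84 + 140) gives (4,2) = 112.

112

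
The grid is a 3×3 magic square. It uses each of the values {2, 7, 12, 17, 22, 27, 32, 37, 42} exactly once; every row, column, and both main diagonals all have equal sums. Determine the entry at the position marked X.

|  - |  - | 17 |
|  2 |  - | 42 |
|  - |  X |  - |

The 9 entries sum to 198, so each line sums to 198/3 = 66.
From row 2, 66 − (2 + 42) gives (2,2) = 22.
Using column 3: 17 + 42 + ? → (3,3) = 66 − 59 = 7.
Main diagonal must total 66; the given cells sum to 29, so (1,1) = 37.
From anti-diagonal, 66 − (17 + 22) gives (3,1) = 27.
Row 1 needs 66; the known cells sum to 54, so (1,2) = 12.
Row 3 needs 66; the known cells sum to 34, so (3,2) = 32.

32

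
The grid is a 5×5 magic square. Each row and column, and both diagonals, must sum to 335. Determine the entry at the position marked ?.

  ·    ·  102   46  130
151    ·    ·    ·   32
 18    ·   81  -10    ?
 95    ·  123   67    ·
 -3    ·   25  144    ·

109

Column 1 needs 335; the known cells sum to 261, so (1,1) = 74.
The remaining cell in column 3 is (2,3) = 335 − 331 = 4.
Column 4 needs 335; the known cells sum to 247, so (2,4) = 88.
Anti-diagonal must total 335; the given cells sum to 296, so (4,2) = 39.
From row 1, 335 − (74 + 102 + 46 + 130) gives (1,2) = -17.
Row 2: 151 + 4 + 88 + 32 + ? = 335, so (2,2) = 60.
Using row 4: 95 + 39 + 123 + 67 + ? → (4,5) = 335 − 324 = 11.
Main diagonal: 74 + 60 + 81 + 67 + ? = 335, so (5,5) = 53.
Row 5: -3 + 25 + 144 + 53 + ? = 335, so (5,2) = 116.
Using column 2: -17 + 60 + 39 + 116 + ? → (3,2) = 335 − 198 = 137.
Column 5 needs 335; the known cells sum to 226, so (3,5) = 109.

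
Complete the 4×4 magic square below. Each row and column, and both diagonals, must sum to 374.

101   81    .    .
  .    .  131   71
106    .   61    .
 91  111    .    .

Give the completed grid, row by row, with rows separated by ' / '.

101 81 126 66 / 76 96 131 71 / 106 86 61 121 / 91 111 56 116

Column 1: 101 + 106 + 91 + ? = 374, so (2,1) = 76.
Row 2 needs 374; the known cells sum to 278, so (2,2) = 96.
The remaining cell in column 2 is (3,2) = 374 − 288 = 86.
Main diagonal needs 374; the known cells sum to 258, so (4,4) = 116.
The remaining cell in anti-diagonal is (1,4) = 374 − 308 = 66.
From row 1, 374 − (101 + 81 + 66) gives (1,3) = 126.
Using row 3: 106 + 86 + 61 + ? → (3,4) = 374 − 253 = 121.
From row 4, 374 − (91 + 111 + 116) gives (4,3) = 56.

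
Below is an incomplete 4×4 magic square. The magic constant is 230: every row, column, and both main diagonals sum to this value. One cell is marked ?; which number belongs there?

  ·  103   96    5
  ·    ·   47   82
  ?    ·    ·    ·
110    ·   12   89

33

From row 1, 230 − (103 + 96 + 5) gives (1,1) = 26.
The remaining cell in row 4 is (4,2) = 230 − 211 = 19.
Column 3: 96 + 47 + 12 + ? = 230, so (3,3) = 75.
Column 4 needs 230; the known cells sum to 176, so (3,4) = 54.
Main diagonal needs 230; the known cells sum to 190, so (2,2) = 40.
Using anti-diagonal: 5 + 47 + 110 + ? → (3,2) = 230 − 162 = 68.
Row 2 needs 230; the known cells sum to 169, so (2,1) = 61.
From row 3, 230 − (68 + 75 + 54) gives (3,1) = 33.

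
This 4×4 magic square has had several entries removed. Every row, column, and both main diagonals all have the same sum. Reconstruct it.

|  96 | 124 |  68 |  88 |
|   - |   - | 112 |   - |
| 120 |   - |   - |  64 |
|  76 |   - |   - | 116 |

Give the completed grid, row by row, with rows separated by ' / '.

Row 1 is already complete: 96 + 124 + 68 + 88 = 376, so that is the magic constant.
From column 1, 376 − (96 + 120 + 76) gives (2,1) = 84.
The remaining cell in column 4 is (2,4) = 376 − 268 = 108.
Anti-diagonal needs 376; the known cells sum to 276, so (3,2) = 100.
Using row 2: 84 + 112 + 108 + ? → (2,2) = 376 − 304 = 72.
Row 3: 120 + 100 + 64 + ? = 376, so (3,3) = 92.
Using column 2: 124 + 72 + 100 + ? → (4,2) = 376 − 296 = 80.
From column 3, 376 − (68 + 112 + 92) gives (4,3) = 104.

96 124 68 88 / 84 72 112 108 / 120 100 92 64 / 76 80 104 116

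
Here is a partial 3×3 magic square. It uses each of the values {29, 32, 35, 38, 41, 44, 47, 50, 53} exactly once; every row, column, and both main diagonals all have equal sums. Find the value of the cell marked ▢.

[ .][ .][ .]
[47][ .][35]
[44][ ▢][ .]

The 9 entries sum to 369, so each line sums to 369/3 = 123.
Row 2: 47 + 35 + ? = 123, so (2,2) = 41.
From column 1, 123 − (47 + 44) gives (1,1) = 32.
Main diagonal needs 123; the known cells sum to 73, so (3,3) = 50.
Anti-diagonal needs 123; the known cells sum to 85, so (1,3) = 38.
From row 1, 123 − (32 + 38) gives (1,2) = 53.
The remaining cell in row 3 is (3,2) = 123 − 94 = 29.

29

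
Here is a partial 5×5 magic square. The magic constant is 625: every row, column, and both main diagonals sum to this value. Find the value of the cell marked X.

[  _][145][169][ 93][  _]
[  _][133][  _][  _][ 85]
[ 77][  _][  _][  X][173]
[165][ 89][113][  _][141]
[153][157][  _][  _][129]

149

The remaining cell in row 4 is (4,4) = 625 − 508 = 117.
Column 2 must total 625; the given cells sum to 524, so (3,2) = 101.
Using column 5: 85 + 173 + 141 + 129 + ? → (1,5) = 625 − 528 = 97.
Row 1 must total 625; the given cells sum to 504, so (1,1) = 121.
Column 1: 121 + 77 + 165 + 153 + ? = 625, so (2,1) = 109.
Using main diagonal: 121 + 133 + 117 + 129 + ? → (3,3) = 625 − 500 = 125.
The remaining cell in anti-diagonal is (2,4) = 625 − 464 = 161.
Using row 2: 109 + 133 + 161 + 85 + ? → (2,3) = 625 − 488 = 137.
Using row 3: 77 + 101 + 125 + 173 + ? → (3,4) = 625 − 476 = 149.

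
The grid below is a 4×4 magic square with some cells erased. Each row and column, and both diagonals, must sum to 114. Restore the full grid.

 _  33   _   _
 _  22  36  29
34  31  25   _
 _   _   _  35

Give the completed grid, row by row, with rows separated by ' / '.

32 33 23 26 / 27 22 36 29 / 34 31 25 24 / 21 28 30 35

Row 2: 22 + 36 + 29 + ? = 114, so (2,1) = 27.
Using row 3: 34 + 31 + 25 + ? → (3,4) = 114 − 90 = 24.
The remaining cell in column 2 is (4,2) = 114 − 86 = 28.
The remaining cell in column 4 is (1,4) = 114 − 88 = 26.
Using main diagonal: 22 + 25 + 35 + ? → (1,1) = 114 − 82 = 32.
Anti-diagonal needs 114; the known cells sum to 93, so (4,1) = 21.
From row 1, 114 − (32 + 33 + 26) gives (1,3) = 23.
Row 4 must total 114; the given cells sum to 84, so (4,3) = 30.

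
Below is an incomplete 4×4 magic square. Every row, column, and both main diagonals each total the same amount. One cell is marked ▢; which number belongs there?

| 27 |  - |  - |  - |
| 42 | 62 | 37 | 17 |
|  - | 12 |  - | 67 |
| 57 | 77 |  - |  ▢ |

Row 2 is complete and sums to 158; that is the magic constant.
Using column 1: 27 + 42 + 57 + ? → (3,1) = 158 − 126 = 32.
The remaining cell in column 2 is (1,2) = 158 − 151 = 7.
The remaining cell in anti-diagonal is (1,4) = 158 − 106 = 52.
The remaining cell in row 1 is (1,3) = 158 − 86 = 72.
The remaining cell in row 3 is (3,3) = 158 − 111 = 47.
Column 3 must total 158; the given cells sum to 156, so (4,3) = 2.
From column 4, 158 − (52 + 17 + 67) gives (4,4) = 22.

22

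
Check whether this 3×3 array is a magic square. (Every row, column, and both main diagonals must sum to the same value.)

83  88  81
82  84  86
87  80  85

Yes

Row 1: 83 + 88 + 81 = 252.
Row 2: 82 + 84 + 86 = 252.
Row 3: 87 + 80 + 85 = 252.
Column 1: 83 + 82 + 87 = 252.
Column 2: 88 + 84 + 80 = 252.
Column 3: 81 + 86 + 85 = 252.
Main diagonal: 83 + 84 + 85 = 252.
Anti-diagonal: 81 + 84 + 87 = 252.
All lines sum to 252.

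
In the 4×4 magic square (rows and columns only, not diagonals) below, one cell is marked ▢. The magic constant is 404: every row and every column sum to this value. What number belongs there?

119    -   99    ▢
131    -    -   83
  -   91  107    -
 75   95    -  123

Using row 4: 75 + 95 + 123 + ? → (4,3) = 404 − 293 = 111.
Column 1: 119 + 131 + 75 + ? = 404, so (3,1) = 79.
Column 3 needs 404; the known cells sum to 317, so (2,3) = 87.
Using row 2: 131 + 87 + 83 + ? → (2,2) = 404 − 301 = 103.
Using row 3: 79 + 91 + 107 + ? → (3,4) = 404 − 277 = 127.
Column 2 needs 404; the known cells sum to 289, so (1,2) = 115.
From column 4, 404 − (83 + 127 + 123) gives (1,4) = 71.

71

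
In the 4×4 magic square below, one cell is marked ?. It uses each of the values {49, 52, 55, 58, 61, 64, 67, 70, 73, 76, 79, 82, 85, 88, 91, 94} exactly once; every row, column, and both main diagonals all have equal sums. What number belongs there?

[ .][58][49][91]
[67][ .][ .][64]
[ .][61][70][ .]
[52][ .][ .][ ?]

The 16 entries sum to 1144, so each line sums to 1144/4 = 286.
Row 1 must total 286; the given cells sum to 198, so (1,1) = 88.
Column 1 must total 286; the given cells sum to 207, so (3,1) = 79.
The remaining cell in anti-diagonal is (2,3) = 286 − 204 = 82.
Using row 2: 67 + 82 + 64 + ? → (2,2) = 286 − 213 = 73.
Row 3 needs 286; the known cells sum to 210, so (3,4) = 76.
Using column 2: 58 + 73 + 61 + ? → (4,2) = 286 − 192 = 94.
Column 3: 49 + 82 + 70 + ? = 286, so (4,3) = 85.
Column 4 needs 286; the known cells sum to 231, so (4,4) = 55.

55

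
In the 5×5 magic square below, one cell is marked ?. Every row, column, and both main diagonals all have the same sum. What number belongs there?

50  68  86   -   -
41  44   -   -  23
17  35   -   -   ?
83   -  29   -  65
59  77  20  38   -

74

Column 1 is complete and sums to 250; that is the magic constant.
Row 5 must total 250; the given cells sum to 194, so (5,5) = 56.
The remaining cell in column 2 is (4,2) = 250 − 224 = 26.
Row 4 must total 250; the given cells sum to 203, so (4,4) = 47.
Using main diagonal: 50 + 44 + 47 + 56 + ? → (3,3) = 250 − 197 = 53.
Column 3 needs 250; the known cells sum to 188, so (2,3) = 62.
The remaining cell in row 2 is (2,4) = 250 − 170 = 80.
Using anti-diagonal: 80 + 53 + 26 + 59 + ? → (1,5) = 250 − 218 = 32.
Row 1 needs 250; the known cells sum to 236, so (1,4) = 14.
The remaining cell in column 4 is (3,4) = 250 − 179 = 71.
Using column 5: 32 + 23 + 65 + 56 + ? → (3,5) = 250 − 176 = 74.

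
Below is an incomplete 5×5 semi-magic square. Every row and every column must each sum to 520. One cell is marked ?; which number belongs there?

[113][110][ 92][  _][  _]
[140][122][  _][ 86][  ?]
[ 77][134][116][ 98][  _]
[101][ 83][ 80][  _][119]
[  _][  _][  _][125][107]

Row 3 must total 520; the given cells sum to 425, so (3,5) = 95.
Using row 4: 101 + 83 + 80 + 119 + ? → (4,4) = 520 − 383 = 137.
Using column 1: 113 + 140 + 77 + 101 + ? → (5,1) = 520 − 431 = 89.
Column 2 must total 520; the given cells sum to 449, so (5,2) = 71.
Column 4 must total 520; the given cells sum to 446, so (1,4) = 74.
Row 1: 113 + 110 + 92 + 74 + ? = 520, so (1,5) = 131.
Row 5 needs 520; the known cells sum to 392, so (5,3) = 128.
Column 3: 92 + 116 + 80 + 128 + ? = 520, so (2,3) = 104.
Column 5: 131 + 95 + 119 + 107 + ? = 520, so (2,5) = 68.

68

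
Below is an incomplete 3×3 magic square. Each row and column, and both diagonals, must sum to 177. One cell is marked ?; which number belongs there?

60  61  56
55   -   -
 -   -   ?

58

From column 1, 177 − (60 + 55) gives (3,1) = 62.
Anti-diagonal needs 177; the known cells sum to 118, so (2,2) = 59.
The remaining cell in row 2 is (2,3) = 177 − 114 = 63.
From column 2, 177 − (61 + 59) gives (3,2) = 57.
Column 3 must total 177; the given cells sum to 119, so (3,3) = 58.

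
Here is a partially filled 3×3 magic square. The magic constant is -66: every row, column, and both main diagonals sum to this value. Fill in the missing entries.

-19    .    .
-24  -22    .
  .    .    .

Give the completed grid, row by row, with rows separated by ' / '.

-19 -26 -21 / -24 -22 -20 / -23 -18 -25

Row 2 must total -66; the given cells sum to -46, so (2,3) = -20.
From column 1, -66 − (-19 + (-24)) gives (3,1) = -23.
Using main diagonal: -19 + (-22) + ? → (3,3) = -66 − (-41) = -25.
Using anti-diagonal: -22 + (-23) + ? → (1,3) = -66 − (-45) = -21.
The remaining cell in row 1 is (1,2) = -66 − (-40) = -26.
From row 3, -66 − (-23 + (-25)) gives (3,2) = -18.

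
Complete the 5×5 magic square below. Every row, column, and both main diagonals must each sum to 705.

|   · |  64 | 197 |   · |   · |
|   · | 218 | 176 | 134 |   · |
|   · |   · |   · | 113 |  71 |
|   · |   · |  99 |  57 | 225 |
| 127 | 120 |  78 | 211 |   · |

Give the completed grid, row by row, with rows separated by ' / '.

The remaining cell in row 5 is (5,5) = 705 − 536 = 169.
Column 3 needs 705; the known cells sum to 550, so (3,3) = 155.
From column 4, 705 − (134 + 113 + 57 + 211) gives (1,4) = 190.
Main diagonal must total 705; the given cells sum to 599, so (1,1) = 106.
Row 1 needs 705; the known cells sum to 557, so (1,5) = 148.
The remaining cell in column 5 is (2,5) = 705 − 613 = 92.
Using anti-diagonal: 148 + 134 + 155 + 127 + ? → (4,2) = 705 − 564 = 141.
Row 2 must total 705; the given cells sum to 620, so (2,1) = 85.
Row 4: 141 + 99 + 57 + 225 + ? = 705, so (4,1) = 183.
Column 1: 106 + 85 + 183 + 127 + ? = 705, so (3,1) = 204.
Column 2: 64 + 218 + 141 + 120 + ? = 705, so (3,2) = 162.

106 64 197 190 148 / 85 218 176 134 92 / 204 162 155 113 71 / 183 141 99 57 225 / 127 120 78 211 169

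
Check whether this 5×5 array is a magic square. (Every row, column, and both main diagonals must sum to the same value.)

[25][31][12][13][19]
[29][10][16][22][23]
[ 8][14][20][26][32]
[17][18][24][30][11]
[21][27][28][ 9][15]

Yes

Row 1: 25 + 31 + 12 + 13 + 19 = 100.
Row 2: 29 + 10 + 16 + 22 + 23 = 100.
Row 3: 8 + 14 + 20 + 26 + 32 = 100.
Row 4: 17 + 18 + 24 + 30 + 11 = 100.
Row 5: 21 + 27 + 28 + 9 + 15 = 100.
Column 1: 25 + 29 + 8 + 17 + 21 = 100.
Column 2: 31 + 10 + 14 + 18 + 27 = 100.
Column 3: 12 + 16 + 20 + 24 + 28 = 100.
Column 4: 13 + 22 + 26 + 30 + 9 = 100.
Column 5: 19 + 23 + 32 + 11 + 15 = 100.
Main diagonal: 25 + 10 + 20 + 30 + 15 = 100.
Anti-diagonal: 19 + 22 + 20 + 18 + 21 = 100.
All lines sum to 100.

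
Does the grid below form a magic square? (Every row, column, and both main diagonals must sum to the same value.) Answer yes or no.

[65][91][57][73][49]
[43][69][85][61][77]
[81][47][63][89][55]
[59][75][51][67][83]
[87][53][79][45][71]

Row 1: 65 + 91 + 57 + 73 + 49 = 335.
Row 2: 43 + 69 + 85 + 61 + 77 = 335.
Row 3: 81 + 47 + 63 + 89 + 55 = 335.
Row 4: 59 + 75 + 51 + 67 + 83 = 335.
Row 5: 87 + 53 + 79 + 45 + 71 = 335.
Column 1: 65 + 43 + 81 + 59 + 87 = 335.
Column 2: 91 + 69 + 47 + 75 + 53 = 335.
Column 3: 57 + 85 + 63 + 51 + 79 = 335.
Column 4: 73 + 61 + 89 + 67 + 45 = 335.
Column 5: 49 + 77 + 55 + 83 + 71 = 335.
Main diagonal: 65 + 69 + 63 + 67 + 71 = 335.
Anti-diagonal: 49 + 61 + 63 + 75 + 87 = 335.
All lines sum to 335.

Yes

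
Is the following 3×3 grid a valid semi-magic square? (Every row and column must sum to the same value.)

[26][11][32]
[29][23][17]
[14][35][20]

Row 1: 26 + 11 + 32 = 69.
Row 2: 29 + 23 + 17 = 69.
Row 3: 14 + 35 + 20 = 69.
Column 1: 26 + 29 + 14 = 69.
Column 2: 11 + 23 + 35 = 69.
Column 3: 32 + 17 + 20 = 69.
All lines sum to 69.

Yes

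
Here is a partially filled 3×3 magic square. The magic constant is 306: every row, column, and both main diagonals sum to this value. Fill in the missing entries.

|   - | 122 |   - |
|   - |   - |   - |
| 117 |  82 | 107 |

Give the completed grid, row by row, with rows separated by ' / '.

Column 2 must total 306; the given cells sum to 204, so (2,2) = 102.
The remaining cell in main diagonal is (1,1) = 306 − 209 = 97.
Using anti-diagonal: 102 + 117 + ? → (1,3) = 306 − 219 = 87.
From column 1, 306 − (97 + 117) gives (2,1) = 92.
The remaining cell in column 3 is (2,3) = 306 − 194 = 112.

97 122 87 / 92 102 112 / 117 82 107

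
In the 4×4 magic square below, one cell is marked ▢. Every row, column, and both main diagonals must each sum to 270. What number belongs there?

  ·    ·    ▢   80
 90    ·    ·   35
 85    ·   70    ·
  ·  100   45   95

Row 4 must total 270; the given cells sum to 240, so (4,1) = 30.
Column 1: 90 + 85 + 30 + ? = 270, so (1,1) = 65.
Column 4 needs 270; the known cells sum to 210, so (3,4) = 60.
Main diagonal: 65 + 70 + 95 + ? = 270, so (2,2) = 40.
Row 2 needs 270; the known cells sum to 165, so (2,3) = 105.
The remaining cell in row 3 is (3,2) = 270 − 215 = 55.
From column 2, 270 − (40 + 55 + 100) gives (1,2) = 75.
The remaining cell in column 3 is (1,3) = 270 − 220 = 50.

50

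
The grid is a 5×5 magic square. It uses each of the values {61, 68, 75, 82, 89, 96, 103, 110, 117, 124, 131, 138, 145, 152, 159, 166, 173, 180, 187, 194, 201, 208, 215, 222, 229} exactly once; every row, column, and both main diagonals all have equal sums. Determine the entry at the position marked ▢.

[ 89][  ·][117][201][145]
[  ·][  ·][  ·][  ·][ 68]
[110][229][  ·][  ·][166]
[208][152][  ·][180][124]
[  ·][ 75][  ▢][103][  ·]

194

The 25 entries sum to 3625, so each line sums to 3625/5 = 725.
Using row 1: 89 + 117 + 201 + 145 + ? → (1,2) = 725 − 552 = 173.
Row 4 needs 725; the known cells sum to 664, so (4,3) = 61.
From column 2, 725 − (173 + 229 + 152 + 75) gives (2,2) = 96.
Column 5 needs 725; the known cells sum to 503, so (5,5) = 222.
Main diagonal: 89 + 96 + 180 + 222 + ? = 725, so (3,3) = 138.
Row 3 needs 725; the known cells sum to 643, so (3,4) = 82.
Column 4 must total 725; the given cells sum to 566, so (2,4) = 159.
Using anti-diagonal: 145 + 159 + 138 + 152 + ? → (5,1) = 725 − 594 = 131.
Row 5 must total 725; the given cells sum to 531, so (5,3) = 194.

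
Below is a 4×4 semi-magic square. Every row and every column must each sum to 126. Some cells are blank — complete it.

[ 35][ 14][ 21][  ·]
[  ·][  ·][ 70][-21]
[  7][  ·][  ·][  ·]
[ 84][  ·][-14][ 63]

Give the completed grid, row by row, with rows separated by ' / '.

Row 1 needs 126; the known cells sum to 70, so (1,4) = 56.
From row 4, 126 − (84 + (-14) + 63) gives (4,2) = -7.
From column 1, 126 − (35 + 7 + 84) gives (2,1) = 0.
Column 3 needs 126; the known cells sum to 77, so (3,3) = 49.
The remaining cell in column 4 is (3,4) = 126 − 98 = 28.
From row 2, 126 − (0 + 70 + (-21)) gives (2,2) = 77.
From row 3, 126 − (7 + 49 + 28) gives (3,2) = 42.

35 14 21 56 / 0 77 70 -21 / 7 42 49 28 / 84 -7 -14 63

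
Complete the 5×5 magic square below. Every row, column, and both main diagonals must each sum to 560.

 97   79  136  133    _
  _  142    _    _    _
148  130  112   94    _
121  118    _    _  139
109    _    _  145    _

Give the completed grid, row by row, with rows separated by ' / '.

From row 1, 560 − (97 + 79 + 136 + 133) gives (1,5) = 115.
From row 3, 560 − (148 + 130 + 112 + 94) gives (3,5) = 76.
Column 1 must total 560; the given cells sum to 475, so (2,1) = 85.
Column 2 needs 560; the known cells sum to 469, so (5,2) = 91.
From anti-diagonal, 560 − (115 + 112 + 118 + 109) gives (2,4) = 106.
Column 4: 133 + 106 + 94 + 145 + ? = 560, so (4,4) = 82.
Main diagonal needs 560; the known cells sum to 433, so (5,5) = 127.
The remaining cell in row 4 is (4,3) = 560 − 460 = 100.
Using row 5: 109 + 91 + 145 + 127 + ? → (5,3) = 560 − 472 = 88.
Column 3: 136 + 112 + 100 + 88 + ? = 560, so (2,3) = 124.
From column 5, 560 − (115 + 76 + 139 + 127) gives (2,5) = 103.

97 79 136 133 115 / 85 142 124 106 103 / 148 130 112 94 76 / 121 118 100 82 139 / 109 91 88 145 127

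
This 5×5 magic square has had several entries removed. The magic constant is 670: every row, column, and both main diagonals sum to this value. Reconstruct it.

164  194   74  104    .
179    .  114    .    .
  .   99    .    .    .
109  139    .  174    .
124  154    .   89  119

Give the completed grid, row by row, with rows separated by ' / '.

The remaining cell in row 1 is (1,5) = 670 − 536 = 134.
Using row 5: 124 + 154 + 89 + 119 + ? → (5,3) = 670 − 486 = 184.
Column 1 must total 670; the given cells sum to 576, so (3,1) = 94.
Using column 2: 194 + 99 + 139 + 154 + ? → (2,2) = 670 − 586 = 84.
The remaining cell in main diagonal is (3,3) = 670 − 541 = 129.
Anti-diagonal must total 670; the given cells sum to 526, so (2,4) = 144.
From row 2, 670 − (179 + 84 + 114 + 144) gives (2,5) = 149.
Column 3 must total 670; the given cells sum to 501, so (4,3) = 169.
The remaining cell in column 4 is (3,4) = 670 − 511 = 159.
Row 3: 94 + 99 + 129 + 159 + ? = 670, so (3,5) = 189.
The remaining cell in row 4 is (4,5) = 670 − 591 = 79.

164 194 74 104 134 / 179 84 114 144 149 / 94 99 129 159 189 / 109 139 169 174 79 / 124 154 184 89 119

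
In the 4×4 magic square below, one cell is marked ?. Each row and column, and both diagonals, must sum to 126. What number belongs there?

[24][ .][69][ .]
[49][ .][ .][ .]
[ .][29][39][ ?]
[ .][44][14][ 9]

64

The remaining cell in row 4 is (4,1) = 126 − 67 = 59.
The remaining cell in column 1 is (3,1) = 126 − 132 = -6.
Column 3 must total 126; the given cells sum to 122, so (2,3) = 4.
Main diagonal must total 126; the given cells sum to 72, so (2,2) = 54.
The remaining cell in anti-diagonal is (1,4) = 126 − 92 = 34.
Row 1: 24 + 69 + 34 + ? = 126, so (1,2) = -1.
Row 2 needs 126; the known cells sum to 107, so (2,4) = 19.
Using row 3: -6 + 29 + 39 + ? → (3,4) = 126 − 62 = 64.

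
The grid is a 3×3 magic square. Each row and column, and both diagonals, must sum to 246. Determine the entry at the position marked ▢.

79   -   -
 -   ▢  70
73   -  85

82

Row 3 needs 246; the known cells sum to 158, so (3,2) = 88.
From column 1, 246 − (79 + 73) gives (2,1) = 94.
Column 3 needs 246; the known cells sum to 155, so (1,3) = 91.
Main diagonal must total 246; the given cells sum to 164, so (2,2) = 82.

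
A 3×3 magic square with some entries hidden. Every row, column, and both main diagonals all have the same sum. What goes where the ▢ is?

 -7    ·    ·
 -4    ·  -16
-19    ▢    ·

2

Column 1 is complete and sums to -30; that is the magic constant.
Row 2 needs -30; the known cells sum to -20, so (2,2) = -10.
Main diagonal: -7 + (-10) + ? = -30, so (3,3) = -13.
The remaining cell in anti-diagonal is (1,3) = -30 − (-29) = -1.
Row 1 needs -30; the known cells sum to -8, so (1,2) = -22.
Row 3: -19 + (-13) + ? = -30, so (3,2) = 2.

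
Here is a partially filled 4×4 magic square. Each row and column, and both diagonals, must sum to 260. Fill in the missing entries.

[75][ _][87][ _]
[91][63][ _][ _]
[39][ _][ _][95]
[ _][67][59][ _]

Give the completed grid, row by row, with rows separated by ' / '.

75 47 87 51 / 91 63 71 35 / 39 83 43 95 / 55 67 59 79

Using column 1: 75 + 91 + 39 + ? → (4,1) = 260 − 205 = 55.
Row 4: 55 + 67 + 59 + ? = 260, so (4,4) = 79.
Main diagonal: 75 + 63 + 79 + ? = 260, so (3,3) = 43.
The remaining cell in row 3 is (3,2) = 260 − 177 = 83.
Column 2: 63 + 83 + 67 + ? = 260, so (1,2) = 47.
From column 3, 260 − (87 + 43 + 59) gives (2,3) = 71.
Anti-diagonal needs 260; the known cells sum to 209, so (1,4) = 51.
Row 2 must total 260; the given cells sum to 225, so (2,4) = 35.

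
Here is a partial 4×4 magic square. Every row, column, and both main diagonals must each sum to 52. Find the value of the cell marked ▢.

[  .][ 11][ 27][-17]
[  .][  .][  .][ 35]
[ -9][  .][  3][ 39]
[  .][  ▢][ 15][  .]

Using row 1: 11 + 27 + (-17) + ? → (1,1) = 52 − 21 = 31.
Row 3 must total 52; the given cells sum to 33, so (3,2) = 19.
From column 3, 52 − (27 + 3 + 15) gives (2,3) = 7.
Column 4 needs 52; the known cells sum to 57, so (4,4) = -5.
Main diagonal needs 52; the known cells sum to 29, so (2,2) = 23.
From anti-diagonal, 52 − (-17 + 7 + 19) gives (4,1) = 43.
Row 2: 23 + 7 + 35 + ? = 52, so (2,1) = -13.
Row 4 needs 52; the known cells sum to 53, so (4,2) = -1.

-1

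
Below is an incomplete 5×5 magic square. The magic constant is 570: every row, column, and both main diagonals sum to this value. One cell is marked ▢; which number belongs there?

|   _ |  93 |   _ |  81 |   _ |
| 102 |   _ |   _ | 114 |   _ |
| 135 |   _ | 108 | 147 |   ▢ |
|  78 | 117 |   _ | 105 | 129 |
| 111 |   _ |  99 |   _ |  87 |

96

Using row 4: 78 + 117 + 105 + 129 + ? → (4,3) = 570 − 429 = 141.
Column 1 must total 570; the given cells sum to 426, so (1,1) = 144.
Column 4 must total 570; the given cells sum to 447, so (5,4) = 123.
Main diagonal needs 570; the known cells sum to 444, so (2,2) = 126.
From anti-diagonal, 570 − (114 + 108 + 117 + 111) gives (1,5) = 120.
Using row 1: 144 + 93 + 81 + 120 + ? → (1,3) = 570 − 438 = 132.
Row 5 must total 570; the given cells sum to 420, so (5,2) = 150.
Column 2 needs 570; the known cells sum to 486, so (3,2) = 84.
From column 3, 570 − (132 + 108 + 141 + 99) gives (2,3) = 90.
Row 2 needs 570; the known cells sum to 432, so (2,5) = 138.
Using row 3: 135 + 84 + 108 + 147 + ? → (3,5) = 570 − 474 = 96.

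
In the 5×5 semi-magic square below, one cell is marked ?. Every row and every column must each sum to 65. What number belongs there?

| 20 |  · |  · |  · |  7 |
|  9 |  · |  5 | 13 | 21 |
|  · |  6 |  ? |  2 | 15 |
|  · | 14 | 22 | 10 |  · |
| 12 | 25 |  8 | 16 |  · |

19

Using row 2: 9 + 5 + 13 + 21 + ? → (2,2) = 65 − 48 = 17.
Row 5 needs 65; the known cells sum to 61, so (5,5) = 4.
Column 2 needs 65; the known cells sum to 62, so (1,2) = 3.
Column 4 must total 65; the given cells sum to 41, so (1,4) = 24.
Using column 5: 7 + 21 + 15 + 4 + ? → (4,5) = 65 − 47 = 18.
Row 1: 20 + 3 + 24 + 7 + ? = 65, so (1,3) = 11.
Using row 4: 14 + 22 + 10 + 18 + ? → (4,1) = 65 − 64 = 1.
The remaining cell in column 1 is (3,1) = 65 − 42 = 23.
Column 3 needs 65; the known cells sum to 46, so (3,3) = 19.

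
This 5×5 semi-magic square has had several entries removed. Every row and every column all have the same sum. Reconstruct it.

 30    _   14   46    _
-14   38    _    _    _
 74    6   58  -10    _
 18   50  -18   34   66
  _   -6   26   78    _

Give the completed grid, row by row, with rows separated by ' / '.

Row 4 is already complete: 18 + 50 + -18 + 34 + 66 = 150, so that is the magic constant.
Row 3 must total 150; the given cells sum to 128, so (3,5) = 22.
Column 1 needs 150; the known cells sum to 108, so (5,1) = 42.
Column 2 needs 150; the known cells sum to 88, so (1,2) = 62.
From column 3, 150 − (14 + 58 + (-18) + 26) gives (2,3) = 70.
Column 4 needs 150; the known cells sum to 148, so (2,4) = 2.
Row 1 must total 150; the given cells sum to 152, so (1,5) = -2.
From row 2, 150 − (-14 + 38 + 70 + 2) gives (2,5) = 54.
From row 5, 150 − (42 + (-6) + 26 + 78) gives (5,5) = 10.

30 62 14 46 -2 / -14 38 70 2 54 / 74 6 58 -10 22 / 18 50 -18 34 66 / 42 -6 26 78 10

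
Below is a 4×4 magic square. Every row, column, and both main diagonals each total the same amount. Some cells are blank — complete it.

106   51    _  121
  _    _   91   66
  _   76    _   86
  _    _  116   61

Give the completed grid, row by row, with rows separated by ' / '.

106 51 56 121 / 81 96 91 66 / 101 76 71 86 / 46 111 116 61

Column 4 is already complete: 121 + 66 + 86 + 61 = 334, so that is the magic constant.
The remaining cell in row 1 is (1,3) = 334 − 278 = 56.
Using column 3: 56 + 91 + 116 + ? → (3,3) = 334 − 263 = 71.
Main diagonal: 106 + 71 + 61 + ? = 334, so (2,2) = 96.
Anti-diagonal: 121 + 91 + 76 + ? = 334, so (4,1) = 46.
Using row 2: 96 + 91 + 66 + ? → (2,1) = 334 − 253 = 81.
Row 3: 76 + 71 + 86 + ? = 334, so (3,1) = 101.
Row 4: 46 + 116 + 61 + ? = 334, so (4,2) = 111.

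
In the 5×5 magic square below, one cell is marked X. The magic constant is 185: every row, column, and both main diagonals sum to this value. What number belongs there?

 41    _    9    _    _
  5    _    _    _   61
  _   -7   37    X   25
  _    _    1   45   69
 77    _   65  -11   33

The remaining cell in row 5 is (5,2) = 185 − 164 = 21.
Using column 3: 9 + 37 + 1 + 65 + ? → (2,3) = 185 − 112 = 73.
Using column 5: 61 + 25 + 69 + 33 + ? → (1,5) = 185 − 188 = -3.
The remaining cell in main diagonal is (2,2) = 185 − 156 = 29.
Row 2 needs 185; the known cells sum to 168, so (2,4) = 17.
Anti-diagonal: -3 + 17 + 37 + 77 + ? = 185, so (4,2) = 57.
Row 4 needs 185; the known cells sum to 172, so (4,1) = 13.
The remaining cell in column 1 is (3,1) = 185 − 136 = 49.
Column 2 must total 185; the given cells sum to 100, so (1,2) = 85.
Row 1 needs 185; the known cells sum to 132, so (1,4) = 53.
Row 3: 49 + (-7) + 37 + 25 + ? = 185, so (3,4) = 81.

81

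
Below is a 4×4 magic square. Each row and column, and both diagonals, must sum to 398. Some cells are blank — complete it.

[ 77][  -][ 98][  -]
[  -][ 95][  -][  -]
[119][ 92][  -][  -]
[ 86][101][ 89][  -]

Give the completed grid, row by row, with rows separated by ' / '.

From row 4, 398 − (86 + 101 + 89) gives (4,4) = 122.
Column 1 needs 398; the known cells sum to 282, so (2,1) = 116.
Column 2 needs 398; the known cells sum to 288, so (1,2) = 110.
Using main diagonal: 77 + 95 + 122 + ? → (3,3) = 398 − 294 = 104.
Row 1 needs 398; the known cells sum to 285, so (1,4) = 113.
Row 3 must total 398; the given cells sum to 315, so (3,4) = 83.
Using column 3: 98 + 104 + 89 + ? → (2,3) = 398 − 291 = 107.
Column 4 needs 398; the known cells sum to 318, so (2,4) = 80.

77 110 98 113 / 116 95 107 80 / 119 92 104 83 / 86 101 89 122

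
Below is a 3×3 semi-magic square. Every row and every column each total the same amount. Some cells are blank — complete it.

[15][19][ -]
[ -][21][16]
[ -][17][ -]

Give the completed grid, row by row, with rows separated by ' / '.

Column 2 is already complete: 19 + 21 + 17 = 57, so that is the magic constant.
From row 1, 57 − (15 + 19) gives (1,3) = 23.
From row 2, 57 − (21 + 16) gives (2,1) = 20.
Using column 1: 15 + 20 + ? → (3,1) = 57 − 35 = 22.
From column 3, 57 − (23 + 16) gives (3,3) = 18.

15 19 23 / 20 21 16 / 22 17 18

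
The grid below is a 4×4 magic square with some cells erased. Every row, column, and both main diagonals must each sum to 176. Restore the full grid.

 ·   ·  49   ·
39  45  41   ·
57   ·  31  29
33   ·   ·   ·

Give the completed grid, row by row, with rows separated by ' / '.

47 37 49 43 / 39 45 41 51 / 57 59 31 29 / 33 35 55 53

Using row 2: 39 + 45 + 41 + ? → (2,4) = 176 − 125 = 51.
From row 3, 176 − (57 + 31 + 29) gives (3,2) = 59.
Column 1 needs 176; the known cells sum to 129, so (1,1) = 47.
From column 3, 176 − (49 + 41 + 31) gives (4,3) = 55.
The remaining cell in main diagonal is (4,4) = 176 − 123 = 53.
Using anti-diagonal: 41 + 59 + 33 + ? → (1,4) = 176 − 133 = 43.
Row 1: 47 + 49 + 43 + ? = 176, so (1,2) = 37.
Row 4 needs 176; the known cells sum to 141, so (4,2) = 35.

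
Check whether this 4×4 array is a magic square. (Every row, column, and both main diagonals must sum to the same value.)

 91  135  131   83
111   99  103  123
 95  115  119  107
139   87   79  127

No — column 2 sums to 436 but row 1 sums to 440.

Row 1: 91 + 135 + 131 + 83 = 440.
Row 2: 111 + 99 + 103 + 123 = 436.
Row 3: 95 + 115 + 119 + 107 = 436.
Row 4: 139 + 87 + 79 + 127 = 432.
Column 1: 91 + 111 + 95 + 139 = 436.
Column 2: 135 + 99 + 115 + 87 = 436.
Column 3: 131 + 103 + 119 + 79 = 432.
Column 4: 83 + 123 + 107 + 127 = 440.
Main diagonal: 91 + 99 + 119 + 127 = 436.
Anti-diagonal: 83 + 103 + 115 + 139 = 440.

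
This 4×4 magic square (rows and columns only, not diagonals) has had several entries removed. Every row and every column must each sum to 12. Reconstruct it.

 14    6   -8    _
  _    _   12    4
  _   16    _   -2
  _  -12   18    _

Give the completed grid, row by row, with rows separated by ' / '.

The remaining cell in row 1 is (1,4) = 12 − 12 = 0.
From column 2, 12 − (6 + 16 + (-12)) gives (2,2) = 2.
From column 3, 12 − (-8 + 12 + 18) gives (3,3) = -10.
Column 4 needs 12; the known cells sum to 2, so (4,4) = 10.
Row 2: 2 + 12 + 4 + ? = 12, so (2,1) = -6.
Row 3: 16 + (-10) + (-2) + ? = 12, so (3,1) = 8.
From row 4, 12 − (-12 + 18 + 10) gives (4,1) = -4.

14 6 -8 0 / -6 2 12 4 / 8 16 -10 -2 / -4 -12 18 10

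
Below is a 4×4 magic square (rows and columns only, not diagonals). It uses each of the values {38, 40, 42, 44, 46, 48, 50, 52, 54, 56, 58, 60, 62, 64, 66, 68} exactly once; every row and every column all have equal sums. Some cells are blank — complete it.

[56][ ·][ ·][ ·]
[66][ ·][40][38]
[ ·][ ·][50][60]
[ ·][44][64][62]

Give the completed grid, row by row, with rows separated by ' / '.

The 16 entries sum to 848, so each line sums to 848/4 = 212.
Row 2 needs 212; the known cells sum to 144, so (2,2) = 68.
Row 4 must total 212; the given cells sum to 170, so (4,1) = 42.
Column 1 must total 212; the given cells sum to 164, so (3,1) = 48.
Column 3 must total 212; the given cells sum to 154, so (1,3) = 58.
Column 4 needs 212; the known cells sum to 160, so (1,4) = 52.
Using row 1: 56 + 58 + 52 + ? → (1,2) = 212 − 166 = 46.
Row 3 needs 212; the known cells sum to 158, so (3,2) = 54.

56 46 58 52 / 66 68 40 38 / 48 54 50 60 / 42 44 64 62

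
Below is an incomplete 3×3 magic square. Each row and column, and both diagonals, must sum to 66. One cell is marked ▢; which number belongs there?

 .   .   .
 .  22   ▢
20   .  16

26

From row 3, 66 − (20 + 16) gives (3,2) = 30.
Using column 2: 22 + 30 + ? → (1,2) = 66 − 52 = 14.
Using main diagonal: 22 + 16 + ? → (1,1) = 66 − 38 = 28.
Anti-diagonal must total 66; the given cells sum to 42, so (1,3) = 24.
Column 1 must total 66; the given cells sum to 48, so (2,1) = 18.
Using column 3: 24 + 16 + ? → (2,3) = 66 − 40 = 26.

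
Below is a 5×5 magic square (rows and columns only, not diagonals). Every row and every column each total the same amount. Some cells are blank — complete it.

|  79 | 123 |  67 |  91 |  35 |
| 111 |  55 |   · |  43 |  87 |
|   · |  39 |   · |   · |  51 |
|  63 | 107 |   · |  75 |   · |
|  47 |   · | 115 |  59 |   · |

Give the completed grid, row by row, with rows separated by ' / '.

79 123 67 91 35 / 111 55 99 43 87 / 95 39 83 127 51 / 63 107 31 75 119 / 47 71 115 59 103

Row 1 is already complete: 79 + 123 + 67 + 91 + 35 = 395, so that is the magic constant.
The remaining cell in row 2 is (2,3) = 395 − 296 = 99.
Using column 1: 79 + 111 + 63 + 47 + ? → (3,1) = 395 − 300 = 95.
Column 2 must total 395; the given cells sum to 324, so (5,2) = 71.
Column 4: 91 + 43 + 75 + 59 + ? = 395, so (3,4) = 127.
Using row 3: 95 + 39 + 127 + 51 + ? → (3,3) = 395 − 312 = 83.
Row 5 needs 395; the known cells sum to 292, so (5,5) = 103.
Column 3: 67 + 99 + 83 + 115 + ? = 395, so (4,3) = 31.
The remaining cell in column 5 is (4,5) = 395 − 276 = 119.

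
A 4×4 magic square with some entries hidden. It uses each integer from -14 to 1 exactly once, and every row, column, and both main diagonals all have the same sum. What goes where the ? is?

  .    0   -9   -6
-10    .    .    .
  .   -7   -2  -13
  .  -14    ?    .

-3

The entries are -14 through 1, which sum to -104, so each line sums to -104/4 = -26.
Using row 1: 0 + (-9) + (-6) + ? → (1,1) = -26 − (-15) = -11.
Row 3: -7 + (-2) + (-13) + ? = -26, so (3,1) = -4.
From column 1, -26 − (-11 + (-10) + (-4)) gives (4,1) = -1.
Column 2: 0 + (-7) + (-14) + ? = -26, so (2,2) = -5.
Main diagonal: -11 + (-5) + (-2) + ? = -26, so (4,4) = -8.
Using anti-diagonal: -6 + (-7) + (-1) + ? → (2,3) = -26 − (-14) = -12.
Row 2 must total -26; the given cells sum to -27, so (2,4) = 1.
Row 4 needs -26; the known cells sum to -23, so (4,3) = -3.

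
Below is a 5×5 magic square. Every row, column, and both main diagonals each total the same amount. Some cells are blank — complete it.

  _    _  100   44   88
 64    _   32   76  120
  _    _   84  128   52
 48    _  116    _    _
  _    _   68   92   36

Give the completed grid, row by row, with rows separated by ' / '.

112 56 100 44 88 / 64 108 32 76 120 / 96 40 84 128 52 / 48 72 116 60 104 / 80 124 68 92 36

Column 3 is already complete: 100 + 32 + 84 + 116 + 68 = 400, so that is the magic constant.
From row 2, 400 − (64 + 32 + 76 + 120) gives (2,2) = 108.
The remaining cell in column 4 is (4,4) = 400 − 340 = 60.
Column 5: 88 + 120 + 52 + 36 + ? = 400, so (4,5) = 104.
Main diagonal: 108 + 84 + 60 + 36 + ? = 400, so (1,1) = 112.
Row 1 needs 400; the known cells sum to 344, so (1,2) = 56.
Row 4 must total 400; the given cells sum to 328, so (4,2) = 72.
Using anti-diagonal: 88 + 76 + 84 + 72 + ? → (5,1) = 400 − 320 = 80.
Row 5: 80 + 68 + 92 + 36 + ? = 400, so (5,2) = 124.
Using column 1: 112 + 64 + 48 + 80 + ? → (3,1) = 400 − 304 = 96.
From column 2, 400 − (56 + 108 + 72 + 124) gives (3,2) = 40.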